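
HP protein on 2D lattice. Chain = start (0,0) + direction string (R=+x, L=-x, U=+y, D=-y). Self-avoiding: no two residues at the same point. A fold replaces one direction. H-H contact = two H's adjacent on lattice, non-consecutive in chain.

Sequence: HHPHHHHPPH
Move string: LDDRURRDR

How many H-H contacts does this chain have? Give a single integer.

Positions: [(0, 0), (-1, 0), (-1, -1), (-1, -2), (0, -2), (0, -1), (1, -1), (2, -1), (2, -2), (3, -2)]
H-H contact: residue 0 @(0,0) - residue 5 @(0, -1)

Answer: 1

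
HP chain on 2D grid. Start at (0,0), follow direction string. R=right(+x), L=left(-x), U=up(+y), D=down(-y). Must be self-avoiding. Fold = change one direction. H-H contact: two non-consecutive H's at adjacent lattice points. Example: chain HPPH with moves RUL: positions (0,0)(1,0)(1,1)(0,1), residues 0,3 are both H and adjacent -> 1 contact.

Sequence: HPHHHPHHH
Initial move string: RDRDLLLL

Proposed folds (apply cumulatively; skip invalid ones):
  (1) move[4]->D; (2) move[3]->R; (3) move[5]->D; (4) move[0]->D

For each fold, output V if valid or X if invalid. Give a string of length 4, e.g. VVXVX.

Answer: VVVV

Derivation:
Initial: RDRDLLLL -> [(0, 0), (1, 0), (1, -1), (2, -1), (2, -2), (1, -2), (0, -2), (-1, -2), (-2, -2)]
Fold 1: move[4]->D => RDRDDLLL VALID
Fold 2: move[3]->R => RDRRDLLL VALID
Fold 3: move[5]->D => RDRRDDLL VALID
Fold 4: move[0]->D => DDRRDDLL VALID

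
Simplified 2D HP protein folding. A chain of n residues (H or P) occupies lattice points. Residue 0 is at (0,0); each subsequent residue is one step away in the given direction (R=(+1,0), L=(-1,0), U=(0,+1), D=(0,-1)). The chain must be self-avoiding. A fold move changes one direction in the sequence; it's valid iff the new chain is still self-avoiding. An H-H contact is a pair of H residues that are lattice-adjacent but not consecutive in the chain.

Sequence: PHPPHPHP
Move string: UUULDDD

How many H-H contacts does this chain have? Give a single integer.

Positions: [(0, 0), (0, 1), (0, 2), (0, 3), (-1, 3), (-1, 2), (-1, 1), (-1, 0)]
H-H contact: residue 1 @(0,1) - residue 6 @(-1, 1)

Answer: 1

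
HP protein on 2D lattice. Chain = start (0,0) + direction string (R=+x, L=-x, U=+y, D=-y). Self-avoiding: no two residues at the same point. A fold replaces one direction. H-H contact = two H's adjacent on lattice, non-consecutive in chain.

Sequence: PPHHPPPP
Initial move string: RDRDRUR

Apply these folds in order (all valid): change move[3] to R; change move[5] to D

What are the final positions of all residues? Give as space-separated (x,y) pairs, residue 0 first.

Answer: (0,0) (1,0) (1,-1) (2,-1) (3,-1) (4,-1) (4,-2) (5,-2)

Derivation:
Initial moves: RDRDRUR
Fold: move[3]->R => RDRRRUR (positions: [(0, 0), (1, 0), (1, -1), (2, -1), (3, -1), (4, -1), (4, 0), (5, 0)])
Fold: move[5]->D => RDRRRDR (positions: [(0, 0), (1, 0), (1, -1), (2, -1), (3, -1), (4, -1), (4, -2), (5, -2)])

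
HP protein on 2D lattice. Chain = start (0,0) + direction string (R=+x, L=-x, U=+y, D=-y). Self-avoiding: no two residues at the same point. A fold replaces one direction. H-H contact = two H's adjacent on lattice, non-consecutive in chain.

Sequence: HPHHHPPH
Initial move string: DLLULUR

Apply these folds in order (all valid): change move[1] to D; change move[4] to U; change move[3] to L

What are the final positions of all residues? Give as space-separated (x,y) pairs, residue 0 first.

Initial moves: DLLULUR
Fold: move[1]->D => DDLULUR (positions: [(0, 0), (0, -1), (0, -2), (-1, -2), (-1, -1), (-2, -1), (-2, 0), (-1, 0)])
Fold: move[4]->U => DDLUUUR (positions: [(0, 0), (0, -1), (0, -2), (-1, -2), (-1, -1), (-1, 0), (-1, 1), (0, 1)])
Fold: move[3]->L => DDLLUUR (positions: [(0, 0), (0, -1), (0, -2), (-1, -2), (-2, -2), (-2, -1), (-2, 0), (-1, 0)])

Answer: (0,0) (0,-1) (0,-2) (-1,-2) (-2,-2) (-2,-1) (-2,0) (-1,0)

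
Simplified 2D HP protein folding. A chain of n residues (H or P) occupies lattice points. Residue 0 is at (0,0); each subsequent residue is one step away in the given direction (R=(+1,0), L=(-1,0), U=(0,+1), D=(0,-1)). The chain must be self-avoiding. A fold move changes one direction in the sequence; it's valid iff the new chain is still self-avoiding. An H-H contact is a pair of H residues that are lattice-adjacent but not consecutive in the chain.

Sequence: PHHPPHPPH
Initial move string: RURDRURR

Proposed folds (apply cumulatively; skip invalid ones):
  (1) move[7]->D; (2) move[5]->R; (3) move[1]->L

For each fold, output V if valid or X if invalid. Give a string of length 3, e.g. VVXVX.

Answer: VVX

Derivation:
Initial: RURDRURR -> [(0, 0), (1, 0), (1, 1), (2, 1), (2, 0), (3, 0), (3, 1), (4, 1), (5, 1)]
Fold 1: move[7]->D => RURDRURD VALID
Fold 2: move[5]->R => RURDRRRD VALID
Fold 3: move[1]->L => RLRDRRRD INVALID (collision), skipped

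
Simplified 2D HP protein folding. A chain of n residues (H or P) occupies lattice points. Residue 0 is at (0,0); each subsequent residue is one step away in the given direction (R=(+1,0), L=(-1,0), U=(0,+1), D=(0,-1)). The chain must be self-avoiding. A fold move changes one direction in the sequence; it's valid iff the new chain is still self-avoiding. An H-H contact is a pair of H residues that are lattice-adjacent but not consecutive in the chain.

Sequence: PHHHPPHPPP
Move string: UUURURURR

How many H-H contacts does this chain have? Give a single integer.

Answer: 0

Derivation:
Positions: [(0, 0), (0, 1), (0, 2), (0, 3), (1, 3), (1, 4), (2, 4), (2, 5), (3, 5), (4, 5)]
No H-H contacts found.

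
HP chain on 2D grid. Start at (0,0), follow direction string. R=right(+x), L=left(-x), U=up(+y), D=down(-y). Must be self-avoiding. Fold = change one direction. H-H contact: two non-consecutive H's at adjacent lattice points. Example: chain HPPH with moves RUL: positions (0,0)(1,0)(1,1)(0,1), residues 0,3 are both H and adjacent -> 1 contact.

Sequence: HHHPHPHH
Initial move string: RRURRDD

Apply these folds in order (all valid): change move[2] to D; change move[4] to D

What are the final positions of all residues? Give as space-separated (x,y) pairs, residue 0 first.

Answer: (0,0) (1,0) (2,0) (2,-1) (3,-1) (3,-2) (3,-3) (3,-4)

Derivation:
Initial moves: RRURRDD
Fold: move[2]->D => RRDRRDD (positions: [(0, 0), (1, 0), (2, 0), (2, -1), (3, -1), (4, -1), (4, -2), (4, -3)])
Fold: move[4]->D => RRDRDDD (positions: [(0, 0), (1, 0), (2, 0), (2, -1), (3, -1), (3, -2), (3, -3), (3, -4)])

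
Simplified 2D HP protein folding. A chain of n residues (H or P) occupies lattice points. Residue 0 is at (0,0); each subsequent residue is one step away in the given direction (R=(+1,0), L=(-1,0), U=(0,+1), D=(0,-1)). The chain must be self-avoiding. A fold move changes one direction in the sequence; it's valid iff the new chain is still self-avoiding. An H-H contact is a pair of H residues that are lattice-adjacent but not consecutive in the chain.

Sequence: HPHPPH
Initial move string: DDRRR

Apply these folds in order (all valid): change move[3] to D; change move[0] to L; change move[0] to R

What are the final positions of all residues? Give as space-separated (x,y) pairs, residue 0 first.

Initial moves: DDRRR
Fold: move[3]->D => DDRDR (positions: [(0, 0), (0, -1), (0, -2), (1, -2), (1, -3), (2, -3)])
Fold: move[0]->L => LDRDR (positions: [(0, 0), (-1, 0), (-1, -1), (0, -1), (0, -2), (1, -2)])
Fold: move[0]->R => RDRDR (positions: [(0, 0), (1, 0), (1, -1), (2, -1), (2, -2), (3, -2)])

Answer: (0,0) (1,0) (1,-1) (2,-1) (2,-2) (3,-2)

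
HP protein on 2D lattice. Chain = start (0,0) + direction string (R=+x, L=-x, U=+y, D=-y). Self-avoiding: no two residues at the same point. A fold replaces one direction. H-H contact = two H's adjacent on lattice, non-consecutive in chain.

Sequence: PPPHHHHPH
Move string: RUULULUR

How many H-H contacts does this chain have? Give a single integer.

Positions: [(0, 0), (1, 0), (1, 1), (1, 2), (0, 2), (0, 3), (-1, 3), (-1, 4), (0, 4)]
H-H contact: residue 5 @(0,3) - residue 8 @(0, 4)

Answer: 1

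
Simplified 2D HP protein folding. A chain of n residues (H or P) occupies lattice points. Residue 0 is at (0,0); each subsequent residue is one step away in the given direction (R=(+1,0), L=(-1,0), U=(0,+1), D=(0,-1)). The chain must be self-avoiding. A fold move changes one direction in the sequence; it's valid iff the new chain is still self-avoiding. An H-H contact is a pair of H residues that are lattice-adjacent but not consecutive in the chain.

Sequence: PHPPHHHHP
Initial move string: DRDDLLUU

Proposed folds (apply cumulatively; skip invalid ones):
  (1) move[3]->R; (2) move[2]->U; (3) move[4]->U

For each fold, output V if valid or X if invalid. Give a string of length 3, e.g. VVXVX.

Initial: DRDDLLUU -> [(0, 0), (0, -1), (1, -1), (1, -2), (1, -3), (0, -3), (-1, -3), (-1, -2), (-1, -1)]
Fold 1: move[3]->R => DRDRLLUU INVALID (collision), skipped
Fold 2: move[2]->U => DRUDLLUU INVALID (collision), skipped
Fold 3: move[4]->U => DRDDULUU INVALID (collision), skipped

Answer: XXX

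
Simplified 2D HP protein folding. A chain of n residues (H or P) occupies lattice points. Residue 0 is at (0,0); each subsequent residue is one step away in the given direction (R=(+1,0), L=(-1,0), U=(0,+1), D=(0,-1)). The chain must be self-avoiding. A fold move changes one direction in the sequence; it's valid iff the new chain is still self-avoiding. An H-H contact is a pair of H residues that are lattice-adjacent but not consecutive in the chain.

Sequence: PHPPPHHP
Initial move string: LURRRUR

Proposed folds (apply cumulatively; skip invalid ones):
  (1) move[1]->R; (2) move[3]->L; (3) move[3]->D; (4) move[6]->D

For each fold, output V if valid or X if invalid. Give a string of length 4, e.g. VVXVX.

Initial: LURRRUR -> [(0, 0), (-1, 0), (-1, 1), (0, 1), (1, 1), (2, 1), (2, 2), (3, 2)]
Fold 1: move[1]->R => LRRRRUR INVALID (collision), skipped
Fold 2: move[3]->L => LURLRUR INVALID (collision), skipped
Fold 3: move[3]->D => LURDRUR INVALID (collision), skipped
Fold 4: move[6]->D => LURRRUD INVALID (collision), skipped

Answer: XXXX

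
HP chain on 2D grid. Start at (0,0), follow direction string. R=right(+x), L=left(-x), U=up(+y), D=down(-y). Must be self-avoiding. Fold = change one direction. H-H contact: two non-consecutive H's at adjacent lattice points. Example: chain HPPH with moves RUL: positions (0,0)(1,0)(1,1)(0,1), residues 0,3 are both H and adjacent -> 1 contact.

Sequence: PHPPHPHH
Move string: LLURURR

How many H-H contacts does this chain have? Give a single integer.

Positions: [(0, 0), (-1, 0), (-2, 0), (-2, 1), (-1, 1), (-1, 2), (0, 2), (1, 2)]
H-H contact: residue 1 @(-1,0) - residue 4 @(-1, 1)

Answer: 1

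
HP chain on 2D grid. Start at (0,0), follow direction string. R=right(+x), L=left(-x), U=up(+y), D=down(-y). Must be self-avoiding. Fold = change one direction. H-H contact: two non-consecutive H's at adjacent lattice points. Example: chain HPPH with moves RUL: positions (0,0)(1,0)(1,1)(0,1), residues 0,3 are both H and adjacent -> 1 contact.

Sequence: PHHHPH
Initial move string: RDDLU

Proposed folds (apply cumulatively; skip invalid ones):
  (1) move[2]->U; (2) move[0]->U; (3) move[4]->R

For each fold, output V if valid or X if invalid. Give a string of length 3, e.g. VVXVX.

Answer: XXX

Derivation:
Initial: RDDLU -> [(0, 0), (1, 0), (1, -1), (1, -2), (0, -2), (0, -1)]
Fold 1: move[2]->U => RDULU INVALID (collision), skipped
Fold 2: move[0]->U => UDDLU INVALID (collision), skipped
Fold 3: move[4]->R => RDDLR INVALID (collision), skipped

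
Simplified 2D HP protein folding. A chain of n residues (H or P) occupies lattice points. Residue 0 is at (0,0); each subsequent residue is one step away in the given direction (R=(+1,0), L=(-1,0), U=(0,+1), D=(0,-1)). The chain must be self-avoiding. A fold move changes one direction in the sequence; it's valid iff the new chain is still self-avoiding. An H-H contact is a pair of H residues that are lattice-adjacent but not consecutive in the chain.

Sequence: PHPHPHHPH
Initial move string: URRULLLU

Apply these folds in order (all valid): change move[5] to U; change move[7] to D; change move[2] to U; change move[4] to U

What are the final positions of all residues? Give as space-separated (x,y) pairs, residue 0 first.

Initial moves: URRULLLU
Fold: move[5]->U => URRULULU (positions: [(0, 0), (0, 1), (1, 1), (2, 1), (2, 2), (1, 2), (1, 3), (0, 3), (0, 4)])
Fold: move[7]->D => URRULULD (positions: [(0, 0), (0, 1), (1, 1), (2, 1), (2, 2), (1, 2), (1, 3), (0, 3), (0, 2)])
Fold: move[2]->U => URUULULD (positions: [(0, 0), (0, 1), (1, 1), (1, 2), (1, 3), (0, 3), (0, 4), (-1, 4), (-1, 3)])
Fold: move[4]->U => URUUUULD (positions: [(0, 0), (0, 1), (1, 1), (1, 2), (1, 3), (1, 4), (1, 5), (0, 5), (0, 4)])

Answer: (0,0) (0,1) (1,1) (1,2) (1,3) (1,4) (1,5) (0,5) (0,4)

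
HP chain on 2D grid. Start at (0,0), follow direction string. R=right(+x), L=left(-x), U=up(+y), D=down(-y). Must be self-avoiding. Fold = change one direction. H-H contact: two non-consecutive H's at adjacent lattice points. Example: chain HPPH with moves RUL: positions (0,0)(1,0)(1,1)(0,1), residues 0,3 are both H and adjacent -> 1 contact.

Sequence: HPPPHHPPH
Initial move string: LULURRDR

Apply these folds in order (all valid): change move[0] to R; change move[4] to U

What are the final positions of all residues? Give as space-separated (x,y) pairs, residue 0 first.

Answer: (0,0) (1,0) (1,1) (0,1) (0,2) (0,3) (1,3) (1,2) (2,2)

Derivation:
Initial moves: LULURRDR
Fold: move[0]->R => RULURRDR (positions: [(0, 0), (1, 0), (1, 1), (0, 1), (0, 2), (1, 2), (2, 2), (2, 1), (3, 1)])
Fold: move[4]->U => RULUURDR (positions: [(0, 0), (1, 0), (1, 1), (0, 1), (0, 2), (0, 3), (1, 3), (1, 2), (2, 2)])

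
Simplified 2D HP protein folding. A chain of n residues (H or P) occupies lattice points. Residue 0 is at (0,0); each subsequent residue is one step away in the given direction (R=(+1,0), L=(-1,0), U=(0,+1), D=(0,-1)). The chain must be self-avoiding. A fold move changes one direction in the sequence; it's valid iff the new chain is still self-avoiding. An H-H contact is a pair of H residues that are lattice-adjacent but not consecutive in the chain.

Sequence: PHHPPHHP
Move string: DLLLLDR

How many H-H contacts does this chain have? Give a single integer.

Positions: [(0, 0), (0, -1), (-1, -1), (-2, -1), (-3, -1), (-4, -1), (-4, -2), (-3, -2)]
No H-H contacts found.

Answer: 0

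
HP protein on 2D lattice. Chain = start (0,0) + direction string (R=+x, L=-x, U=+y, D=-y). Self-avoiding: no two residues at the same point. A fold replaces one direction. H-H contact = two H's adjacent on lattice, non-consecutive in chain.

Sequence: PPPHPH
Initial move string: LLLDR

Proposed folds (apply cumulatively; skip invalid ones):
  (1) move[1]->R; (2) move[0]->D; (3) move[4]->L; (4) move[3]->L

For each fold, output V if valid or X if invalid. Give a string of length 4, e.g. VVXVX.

Initial: LLLDR -> [(0, 0), (-1, 0), (-2, 0), (-3, 0), (-3, -1), (-2, -1)]
Fold 1: move[1]->R => LRLDR INVALID (collision), skipped
Fold 2: move[0]->D => DLLDR VALID
Fold 3: move[4]->L => DLLDL VALID
Fold 4: move[3]->L => DLLLL VALID

Answer: XVVV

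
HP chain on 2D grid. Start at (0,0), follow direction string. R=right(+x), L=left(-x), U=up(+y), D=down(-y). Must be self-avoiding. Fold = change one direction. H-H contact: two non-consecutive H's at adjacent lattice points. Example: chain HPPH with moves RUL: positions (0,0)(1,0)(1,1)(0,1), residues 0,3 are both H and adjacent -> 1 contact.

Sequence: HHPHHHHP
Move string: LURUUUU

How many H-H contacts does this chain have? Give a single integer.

Positions: [(0, 0), (-1, 0), (-1, 1), (0, 1), (0, 2), (0, 3), (0, 4), (0, 5)]
H-H contact: residue 0 @(0,0) - residue 3 @(0, 1)

Answer: 1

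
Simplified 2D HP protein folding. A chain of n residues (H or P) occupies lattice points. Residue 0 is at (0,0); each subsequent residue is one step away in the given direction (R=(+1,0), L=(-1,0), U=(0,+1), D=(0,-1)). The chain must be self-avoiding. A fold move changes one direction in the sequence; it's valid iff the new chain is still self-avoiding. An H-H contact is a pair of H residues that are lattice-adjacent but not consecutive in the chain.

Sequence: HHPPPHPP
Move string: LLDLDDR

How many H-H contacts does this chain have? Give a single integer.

Positions: [(0, 0), (-1, 0), (-2, 0), (-2, -1), (-3, -1), (-3, -2), (-3, -3), (-2, -3)]
No H-H contacts found.

Answer: 0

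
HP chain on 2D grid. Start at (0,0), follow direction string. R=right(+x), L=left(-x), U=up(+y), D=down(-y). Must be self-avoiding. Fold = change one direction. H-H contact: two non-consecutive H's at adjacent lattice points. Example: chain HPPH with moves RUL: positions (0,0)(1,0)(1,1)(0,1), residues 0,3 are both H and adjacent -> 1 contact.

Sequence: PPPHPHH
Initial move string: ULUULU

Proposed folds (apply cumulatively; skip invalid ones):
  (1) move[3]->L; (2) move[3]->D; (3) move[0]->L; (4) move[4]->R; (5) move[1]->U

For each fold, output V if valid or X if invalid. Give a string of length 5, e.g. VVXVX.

Initial: ULUULU -> [(0, 0), (0, 1), (-1, 1), (-1, 2), (-1, 3), (-2, 3), (-2, 4)]
Fold 1: move[3]->L => ULULLU VALID
Fold 2: move[3]->D => ULUDLU INVALID (collision), skipped
Fold 3: move[0]->L => LLULLU VALID
Fold 4: move[4]->R => LLULRU INVALID (collision), skipped
Fold 5: move[1]->U => LUULLU VALID

Answer: VXVXV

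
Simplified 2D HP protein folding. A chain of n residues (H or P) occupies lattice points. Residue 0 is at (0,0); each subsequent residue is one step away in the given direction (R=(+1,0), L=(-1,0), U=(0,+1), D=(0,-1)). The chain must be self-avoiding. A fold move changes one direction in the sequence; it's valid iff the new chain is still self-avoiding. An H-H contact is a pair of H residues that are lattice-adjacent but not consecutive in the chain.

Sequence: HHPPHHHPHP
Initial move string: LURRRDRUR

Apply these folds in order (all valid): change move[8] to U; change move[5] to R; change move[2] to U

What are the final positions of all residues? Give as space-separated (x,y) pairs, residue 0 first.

Initial moves: LURRRDRUR
Fold: move[8]->U => LURRRDRUU (positions: [(0, 0), (-1, 0), (-1, 1), (0, 1), (1, 1), (2, 1), (2, 0), (3, 0), (3, 1), (3, 2)])
Fold: move[5]->R => LURRRRRUU (positions: [(0, 0), (-1, 0), (-1, 1), (0, 1), (1, 1), (2, 1), (3, 1), (4, 1), (4, 2), (4, 3)])
Fold: move[2]->U => LUURRRRUU (positions: [(0, 0), (-1, 0), (-1, 1), (-1, 2), (0, 2), (1, 2), (2, 2), (3, 2), (3, 3), (3, 4)])

Answer: (0,0) (-1,0) (-1,1) (-1,2) (0,2) (1,2) (2,2) (3,2) (3,3) (3,4)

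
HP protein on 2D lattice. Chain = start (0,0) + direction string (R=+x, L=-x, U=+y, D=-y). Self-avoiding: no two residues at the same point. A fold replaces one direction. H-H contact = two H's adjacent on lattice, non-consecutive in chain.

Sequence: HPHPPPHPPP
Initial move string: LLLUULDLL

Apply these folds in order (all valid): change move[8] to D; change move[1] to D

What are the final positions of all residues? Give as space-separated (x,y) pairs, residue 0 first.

Initial moves: LLLUULDLL
Fold: move[8]->D => LLLUULDLD (positions: [(0, 0), (-1, 0), (-2, 0), (-3, 0), (-3, 1), (-3, 2), (-4, 2), (-4, 1), (-5, 1), (-5, 0)])
Fold: move[1]->D => LDLUULDLD (positions: [(0, 0), (-1, 0), (-1, -1), (-2, -1), (-2, 0), (-2, 1), (-3, 1), (-3, 0), (-4, 0), (-4, -1)])

Answer: (0,0) (-1,0) (-1,-1) (-2,-1) (-2,0) (-2,1) (-3,1) (-3,0) (-4,0) (-4,-1)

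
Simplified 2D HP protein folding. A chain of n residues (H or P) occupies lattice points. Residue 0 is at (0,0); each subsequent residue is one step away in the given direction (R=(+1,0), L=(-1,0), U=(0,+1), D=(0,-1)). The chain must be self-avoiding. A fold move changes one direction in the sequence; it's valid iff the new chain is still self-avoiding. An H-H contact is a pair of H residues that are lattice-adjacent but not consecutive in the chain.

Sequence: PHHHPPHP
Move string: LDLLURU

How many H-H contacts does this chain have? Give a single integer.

Positions: [(0, 0), (-1, 0), (-1, -1), (-2, -1), (-3, -1), (-3, 0), (-2, 0), (-2, 1)]
H-H contact: residue 1 @(-1,0) - residue 6 @(-2, 0)
H-H contact: residue 3 @(-2,-1) - residue 6 @(-2, 0)

Answer: 2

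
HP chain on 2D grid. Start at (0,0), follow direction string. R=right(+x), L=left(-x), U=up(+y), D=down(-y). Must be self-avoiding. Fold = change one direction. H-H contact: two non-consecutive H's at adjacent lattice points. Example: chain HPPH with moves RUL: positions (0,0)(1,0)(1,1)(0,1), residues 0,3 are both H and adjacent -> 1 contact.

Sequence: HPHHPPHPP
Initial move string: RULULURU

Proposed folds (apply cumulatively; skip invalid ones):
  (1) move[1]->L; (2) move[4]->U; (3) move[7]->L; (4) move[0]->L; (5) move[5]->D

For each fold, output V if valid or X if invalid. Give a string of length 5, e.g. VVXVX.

Answer: XVXVX

Derivation:
Initial: RULULURU -> [(0, 0), (1, 0), (1, 1), (0, 1), (0, 2), (-1, 2), (-1, 3), (0, 3), (0, 4)]
Fold 1: move[1]->L => RLLULURU INVALID (collision), skipped
Fold 2: move[4]->U => RULUUURU VALID
Fold 3: move[7]->L => RULUUURL INVALID (collision), skipped
Fold 4: move[0]->L => LULUUURU VALID
Fold 5: move[5]->D => LULUUDRU INVALID (collision), skipped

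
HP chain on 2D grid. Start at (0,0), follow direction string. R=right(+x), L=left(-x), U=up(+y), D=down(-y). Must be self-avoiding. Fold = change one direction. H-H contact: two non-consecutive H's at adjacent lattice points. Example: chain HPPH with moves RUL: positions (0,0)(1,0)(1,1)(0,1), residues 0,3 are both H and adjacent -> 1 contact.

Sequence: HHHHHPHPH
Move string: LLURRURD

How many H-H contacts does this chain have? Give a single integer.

Positions: [(0, 0), (-1, 0), (-2, 0), (-2, 1), (-1, 1), (0, 1), (0, 2), (1, 2), (1, 1)]
H-H contact: residue 1 @(-1,0) - residue 4 @(-1, 1)

Answer: 1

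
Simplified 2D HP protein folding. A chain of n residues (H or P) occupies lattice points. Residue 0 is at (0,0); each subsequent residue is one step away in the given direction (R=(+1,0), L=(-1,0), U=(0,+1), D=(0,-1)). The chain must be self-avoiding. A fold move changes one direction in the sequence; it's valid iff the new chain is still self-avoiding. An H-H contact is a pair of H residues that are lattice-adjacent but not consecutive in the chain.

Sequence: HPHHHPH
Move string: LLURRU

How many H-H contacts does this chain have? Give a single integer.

Answer: 0

Derivation:
Positions: [(0, 0), (-1, 0), (-2, 0), (-2, 1), (-1, 1), (0, 1), (0, 2)]
No H-H contacts found.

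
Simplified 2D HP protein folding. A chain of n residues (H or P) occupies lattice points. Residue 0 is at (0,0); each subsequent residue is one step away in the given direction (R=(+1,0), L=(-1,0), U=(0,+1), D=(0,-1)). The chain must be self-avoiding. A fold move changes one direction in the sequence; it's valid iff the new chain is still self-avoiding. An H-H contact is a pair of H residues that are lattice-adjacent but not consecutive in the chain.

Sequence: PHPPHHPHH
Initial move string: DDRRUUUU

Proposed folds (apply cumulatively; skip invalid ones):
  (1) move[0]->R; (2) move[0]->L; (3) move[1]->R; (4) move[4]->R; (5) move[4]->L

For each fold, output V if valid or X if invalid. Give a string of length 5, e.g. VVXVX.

Answer: VVXVX

Derivation:
Initial: DDRRUUUU -> [(0, 0), (0, -1), (0, -2), (1, -2), (2, -2), (2, -1), (2, 0), (2, 1), (2, 2)]
Fold 1: move[0]->R => RDRRUUUU VALID
Fold 2: move[0]->L => LDRRUUUU VALID
Fold 3: move[1]->R => LRRRUUUU INVALID (collision), skipped
Fold 4: move[4]->R => LDRRRUUU VALID
Fold 5: move[4]->L => LDRRLUUU INVALID (collision), skipped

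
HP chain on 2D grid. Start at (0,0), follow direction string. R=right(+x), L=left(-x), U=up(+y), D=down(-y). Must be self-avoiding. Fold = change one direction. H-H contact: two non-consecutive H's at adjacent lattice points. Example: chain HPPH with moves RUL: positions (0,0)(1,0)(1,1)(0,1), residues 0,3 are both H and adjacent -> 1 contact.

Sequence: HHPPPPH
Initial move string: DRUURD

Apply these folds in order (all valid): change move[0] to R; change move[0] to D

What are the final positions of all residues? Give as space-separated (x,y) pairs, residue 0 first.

Initial moves: DRUURD
Fold: move[0]->R => RRUURD (positions: [(0, 0), (1, 0), (2, 0), (2, 1), (2, 2), (3, 2), (3, 1)])
Fold: move[0]->D => DRUURD (positions: [(0, 0), (0, -1), (1, -1), (1, 0), (1, 1), (2, 1), (2, 0)])

Answer: (0,0) (0,-1) (1,-1) (1,0) (1,1) (2,1) (2,0)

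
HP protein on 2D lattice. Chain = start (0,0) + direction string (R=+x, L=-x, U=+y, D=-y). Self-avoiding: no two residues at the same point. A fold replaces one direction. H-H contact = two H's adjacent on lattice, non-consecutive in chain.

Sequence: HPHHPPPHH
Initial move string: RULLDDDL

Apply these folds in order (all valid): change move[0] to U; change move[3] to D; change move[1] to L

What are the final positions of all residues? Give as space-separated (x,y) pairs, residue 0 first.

Answer: (0,0) (0,1) (-1,1) (-2,1) (-2,0) (-2,-1) (-2,-2) (-2,-3) (-3,-3)

Derivation:
Initial moves: RULLDDDL
Fold: move[0]->U => UULLDDDL (positions: [(0, 0), (0, 1), (0, 2), (-1, 2), (-2, 2), (-2, 1), (-2, 0), (-2, -1), (-3, -1)])
Fold: move[3]->D => UULDDDDL (positions: [(0, 0), (0, 1), (0, 2), (-1, 2), (-1, 1), (-1, 0), (-1, -1), (-1, -2), (-2, -2)])
Fold: move[1]->L => ULLDDDDL (positions: [(0, 0), (0, 1), (-1, 1), (-2, 1), (-2, 0), (-2, -1), (-2, -2), (-2, -3), (-3, -3)])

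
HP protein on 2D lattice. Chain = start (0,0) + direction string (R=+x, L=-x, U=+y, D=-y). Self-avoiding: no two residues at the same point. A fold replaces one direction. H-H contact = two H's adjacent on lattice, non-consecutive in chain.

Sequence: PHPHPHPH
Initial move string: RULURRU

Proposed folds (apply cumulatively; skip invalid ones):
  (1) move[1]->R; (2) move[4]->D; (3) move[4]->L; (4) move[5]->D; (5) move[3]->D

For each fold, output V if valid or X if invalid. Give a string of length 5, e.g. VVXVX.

Initial: RULURRU -> [(0, 0), (1, 0), (1, 1), (0, 1), (0, 2), (1, 2), (2, 2), (2, 3)]
Fold 1: move[1]->R => RRLURRU INVALID (collision), skipped
Fold 2: move[4]->D => RULUDRU INVALID (collision), skipped
Fold 3: move[4]->L => RULULRU INVALID (collision), skipped
Fold 4: move[5]->D => RULURDU INVALID (collision), skipped
Fold 5: move[3]->D => RULDRRU INVALID (collision), skipped

Answer: XXXXX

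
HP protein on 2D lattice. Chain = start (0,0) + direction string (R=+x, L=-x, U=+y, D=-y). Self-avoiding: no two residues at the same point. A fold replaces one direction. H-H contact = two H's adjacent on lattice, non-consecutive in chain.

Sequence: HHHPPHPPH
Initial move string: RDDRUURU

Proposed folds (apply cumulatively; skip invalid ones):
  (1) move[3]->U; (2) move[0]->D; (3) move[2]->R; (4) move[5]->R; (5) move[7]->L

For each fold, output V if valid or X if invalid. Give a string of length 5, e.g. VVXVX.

Initial: RDDRUURU -> [(0, 0), (1, 0), (1, -1), (1, -2), (2, -2), (2, -1), (2, 0), (3, 0), (3, 1)]
Fold 1: move[3]->U => RDDUUURU INVALID (collision), skipped
Fold 2: move[0]->D => DDDRUURU VALID
Fold 3: move[2]->R => DDRRUURU VALID
Fold 4: move[5]->R => DDRRURRU VALID
Fold 5: move[7]->L => DDRRURRL INVALID (collision), skipped

Answer: XVVVX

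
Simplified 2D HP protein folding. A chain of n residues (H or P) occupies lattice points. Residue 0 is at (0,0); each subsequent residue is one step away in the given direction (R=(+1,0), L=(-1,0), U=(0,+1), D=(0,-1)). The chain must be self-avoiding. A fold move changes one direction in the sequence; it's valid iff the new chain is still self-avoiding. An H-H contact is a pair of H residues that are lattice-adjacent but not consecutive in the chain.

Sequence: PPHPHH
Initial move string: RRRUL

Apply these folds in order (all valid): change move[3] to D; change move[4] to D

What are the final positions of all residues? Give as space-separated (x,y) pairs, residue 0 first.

Answer: (0,0) (1,0) (2,0) (3,0) (3,-1) (3,-2)

Derivation:
Initial moves: RRRUL
Fold: move[3]->D => RRRDL (positions: [(0, 0), (1, 0), (2, 0), (3, 0), (3, -1), (2, -1)])
Fold: move[4]->D => RRRDD (positions: [(0, 0), (1, 0), (2, 0), (3, 0), (3, -1), (3, -2)])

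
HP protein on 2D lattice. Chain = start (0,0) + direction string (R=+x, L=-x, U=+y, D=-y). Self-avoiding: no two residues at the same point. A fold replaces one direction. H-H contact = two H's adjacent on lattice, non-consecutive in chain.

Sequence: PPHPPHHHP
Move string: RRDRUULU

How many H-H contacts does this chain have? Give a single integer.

Positions: [(0, 0), (1, 0), (2, 0), (2, -1), (3, -1), (3, 0), (3, 1), (2, 1), (2, 2)]
H-H contact: residue 2 @(2,0) - residue 5 @(3, 0)
H-H contact: residue 2 @(2,0) - residue 7 @(2, 1)

Answer: 2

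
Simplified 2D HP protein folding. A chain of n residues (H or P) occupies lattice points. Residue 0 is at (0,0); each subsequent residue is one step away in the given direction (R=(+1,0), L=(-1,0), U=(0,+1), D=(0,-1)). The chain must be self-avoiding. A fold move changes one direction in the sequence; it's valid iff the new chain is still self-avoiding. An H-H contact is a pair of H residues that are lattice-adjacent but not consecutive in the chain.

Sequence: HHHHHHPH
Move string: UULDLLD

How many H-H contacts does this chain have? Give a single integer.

Positions: [(0, 0), (0, 1), (0, 2), (-1, 2), (-1, 1), (-2, 1), (-3, 1), (-3, 0)]
H-H contact: residue 1 @(0,1) - residue 4 @(-1, 1)

Answer: 1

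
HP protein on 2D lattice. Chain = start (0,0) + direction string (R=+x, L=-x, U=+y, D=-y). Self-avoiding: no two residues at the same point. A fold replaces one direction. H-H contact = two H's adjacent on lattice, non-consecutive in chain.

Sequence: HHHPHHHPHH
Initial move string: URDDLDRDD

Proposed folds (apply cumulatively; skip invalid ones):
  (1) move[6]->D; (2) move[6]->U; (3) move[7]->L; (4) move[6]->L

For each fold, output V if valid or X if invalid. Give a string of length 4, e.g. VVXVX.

Initial: URDDLDRDD -> [(0, 0), (0, 1), (1, 1), (1, 0), (1, -1), (0, -1), (0, -2), (1, -2), (1, -3), (1, -4)]
Fold 1: move[6]->D => URDDLDDDD VALID
Fold 2: move[6]->U => URDDLDUDD INVALID (collision), skipped
Fold 3: move[7]->L => URDDLDDLD VALID
Fold 4: move[6]->L => URDDLDLLD VALID

Answer: VXVV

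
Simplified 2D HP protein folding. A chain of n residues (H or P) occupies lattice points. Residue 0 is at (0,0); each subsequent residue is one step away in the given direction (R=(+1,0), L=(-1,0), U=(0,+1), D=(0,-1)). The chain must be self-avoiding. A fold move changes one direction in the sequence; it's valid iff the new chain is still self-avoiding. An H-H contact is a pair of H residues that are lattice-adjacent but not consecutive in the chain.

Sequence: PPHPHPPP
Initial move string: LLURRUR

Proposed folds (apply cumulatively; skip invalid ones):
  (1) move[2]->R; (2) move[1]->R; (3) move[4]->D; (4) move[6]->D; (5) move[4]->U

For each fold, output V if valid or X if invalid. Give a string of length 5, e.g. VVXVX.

Answer: XXXXV

Derivation:
Initial: LLURRUR -> [(0, 0), (-1, 0), (-2, 0), (-2, 1), (-1, 1), (0, 1), (0, 2), (1, 2)]
Fold 1: move[2]->R => LLRRRUR INVALID (collision), skipped
Fold 2: move[1]->R => LRURRUR INVALID (collision), skipped
Fold 3: move[4]->D => LLURDUR INVALID (collision), skipped
Fold 4: move[6]->D => LLURRUD INVALID (collision), skipped
Fold 5: move[4]->U => LLURUUR VALID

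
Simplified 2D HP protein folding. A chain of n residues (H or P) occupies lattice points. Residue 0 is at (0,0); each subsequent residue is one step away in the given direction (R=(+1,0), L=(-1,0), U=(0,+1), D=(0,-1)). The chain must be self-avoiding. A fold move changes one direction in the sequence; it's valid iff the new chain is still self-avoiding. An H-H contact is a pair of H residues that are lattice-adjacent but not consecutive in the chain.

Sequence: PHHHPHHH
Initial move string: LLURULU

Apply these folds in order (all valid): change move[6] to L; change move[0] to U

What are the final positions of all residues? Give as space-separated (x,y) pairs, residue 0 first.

Answer: (0,0) (0,1) (-1,1) (-1,2) (0,2) (0,3) (-1,3) (-2,3)

Derivation:
Initial moves: LLURULU
Fold: move[6]->L => LLURULL (positions: [(0, 0), (-1, 0), (-2, 0), (-2, 1), (-1, 1), (-1, 2), (-2, 2), (-3, 2)])
Fold: move[0]->U => ULURULL (positions: [(0, 0), (0, 1), (-1, 1), (-1, 2), (0, 2), (0, 3), (-1, 3), (-2, 3)])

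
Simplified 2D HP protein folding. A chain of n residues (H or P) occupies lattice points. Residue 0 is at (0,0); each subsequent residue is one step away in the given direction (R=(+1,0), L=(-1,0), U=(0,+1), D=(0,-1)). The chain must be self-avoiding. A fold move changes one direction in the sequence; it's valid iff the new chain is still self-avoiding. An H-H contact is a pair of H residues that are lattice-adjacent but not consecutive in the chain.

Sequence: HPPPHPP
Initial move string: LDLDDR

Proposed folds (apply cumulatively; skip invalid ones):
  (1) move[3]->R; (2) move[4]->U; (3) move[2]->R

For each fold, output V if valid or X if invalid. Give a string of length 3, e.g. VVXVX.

Initial: LDLDDR -> [(0, 0), (-1, 0), (-1, -1), (-2, -1), (-2, -2), (-2, -3), (-1, -3)]
Fold 1: move[3]->R => LDLRDR INVALID (collision), skipped
Fold 2: move[4]->U => LDLDUR INVALID (collision), skipped
Fold 3: move[2]->R => LDRDDR VALID

Answer: XXV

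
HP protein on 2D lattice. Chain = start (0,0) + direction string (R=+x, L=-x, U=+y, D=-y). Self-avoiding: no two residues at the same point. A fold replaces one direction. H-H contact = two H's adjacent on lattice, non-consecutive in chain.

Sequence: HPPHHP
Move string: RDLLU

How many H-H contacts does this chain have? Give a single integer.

Answer: 1

Derivation:
Positions: [(0, 0), (1, 0), (1, -1), (0, -1), (-1, -1), (-1, 0)]
H-H contact: residue 0 @(0,0) - residue 3 @(0, -1)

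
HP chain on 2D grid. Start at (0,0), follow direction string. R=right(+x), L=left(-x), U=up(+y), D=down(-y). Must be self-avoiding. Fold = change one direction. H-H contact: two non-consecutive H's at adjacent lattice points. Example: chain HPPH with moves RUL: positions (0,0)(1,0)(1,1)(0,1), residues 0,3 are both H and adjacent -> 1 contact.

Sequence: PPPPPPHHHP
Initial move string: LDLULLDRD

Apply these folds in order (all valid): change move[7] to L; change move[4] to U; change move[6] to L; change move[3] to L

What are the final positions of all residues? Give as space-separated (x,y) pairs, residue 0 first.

Initial moves: LDLULLDRD
Fold: move[7]->L => LDLULLDLD (positions: [(0, 0), (-1, 0), (-1, -1), (-2, -1), (-2, 0), (-3, 0), (-4, 0), (-4, -1), (-5, -1), (-5, -2)])
Fold: move[4]->U => LDLUULDLD (positions: [(0, 0), (-1, 0), (-1, -1), (-2, -1), (-2, 0), (-2, 1), (-3, 1), (-3, 0), (-4, 0), (-4, -1)])
Fold: move[6]->L => LDLUULLLD (positions: [(0, 0), (-1, 0), (-1, -1), (-2, -1), (-2, 0), (-2, 1), (-3, 1), (-4, 1), (-5, 1), (-5, 0)])
Fold: move[3]->L => LDLLULLLD (positions: [(0, 0), (-1, 0), (-1, -1), (-2, -1), (-3, -1), (-3, 0), (-4, 0), (-5, 0), (-6, 0), (-6, -1)])

Answer: (0,0) (-1,0) (-1,-1) (-2,-1) (-3,-1) (-3,0) (-4,0) (-5,0) (-6,0) (-6,-1)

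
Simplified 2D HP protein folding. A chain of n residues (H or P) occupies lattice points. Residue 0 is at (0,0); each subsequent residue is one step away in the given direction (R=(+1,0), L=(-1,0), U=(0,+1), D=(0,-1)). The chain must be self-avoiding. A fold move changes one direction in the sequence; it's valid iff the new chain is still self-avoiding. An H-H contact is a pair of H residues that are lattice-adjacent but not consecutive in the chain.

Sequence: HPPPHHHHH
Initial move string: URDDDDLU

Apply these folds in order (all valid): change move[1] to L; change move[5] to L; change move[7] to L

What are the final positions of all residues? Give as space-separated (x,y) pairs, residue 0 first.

Initial moves: URDDDDLU
Fold: move[1]->L => ULDDDDLU (positions: [(0, 0), (0, 1), (-1, 1), (-1, 0), (-1, -1), (-1, -2), (-1, -3), (-2, -3), (-2, -2)])
Fold: move[5]->L => ULDDDLLU (positions: [(0, 0), (0, 1), (-1, 1), (-1, 0), (-1, -1), (-1, -2), (-2, -2), (-3, -2), (-3, -1)])
Fold: move[7]->L => ULDDDLLL (positions: [(0, 0), (0, 1), (-1, 1), (-1, 0), (-1, -1), (-1, -2), (-2, -2), (-3, -2), (-4, -2)])

Answer: (0,0) (0,1) (-1,1) (-1,0) (-1,-1) (-1,-2) (-2,-2) (-3,-2) (-4,-2)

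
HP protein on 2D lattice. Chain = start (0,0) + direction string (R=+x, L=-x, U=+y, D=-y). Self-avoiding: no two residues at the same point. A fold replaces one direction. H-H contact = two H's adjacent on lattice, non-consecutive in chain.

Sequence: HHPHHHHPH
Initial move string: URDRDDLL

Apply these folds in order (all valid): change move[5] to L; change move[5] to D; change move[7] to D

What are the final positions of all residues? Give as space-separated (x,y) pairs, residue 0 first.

Initial moves: URDRDDLL
Fold: move[5]->L => URDRDLLL (positions: [(0, 0), (0, 1), (1, 1), (1, 0), (2, 0), (2, -1), (1, -1), (0, -1), (-1, -1)])
Fold: move[5]->D => URDRDDLL (positions: [(0, 0), (0, 1), (1, 1), (1, 0), (2, 0), (2, -1), (2, -2), (1, -2), (0, -2)])
Fold: move[7]->D => URDRDDLD (positions: [(0, 0), (0, 1), (1, 1), (1, 0), (2, 0), (2, -1), (2, -2), (1, -2), (1, -3)])

Answer: (0,0) (0,1) (1,1) (1,0) (2,0) (2,-1) (2,-2) (1,-2) (1,-3)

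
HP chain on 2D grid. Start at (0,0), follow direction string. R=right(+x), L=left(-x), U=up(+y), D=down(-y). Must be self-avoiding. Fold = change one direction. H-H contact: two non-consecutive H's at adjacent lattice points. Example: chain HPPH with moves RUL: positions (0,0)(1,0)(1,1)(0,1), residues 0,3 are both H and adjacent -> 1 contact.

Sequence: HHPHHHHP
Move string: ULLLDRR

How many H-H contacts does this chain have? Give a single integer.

Positions: [(0, 0), (0, 1), (-1, 1), (-2, 1), (-3, 1), (-3, 0), (-2, 0), (-1, 0)]
H-H contact: residue 3 @(-2,1) - residue 6 @(-2, 0)

Answer: 1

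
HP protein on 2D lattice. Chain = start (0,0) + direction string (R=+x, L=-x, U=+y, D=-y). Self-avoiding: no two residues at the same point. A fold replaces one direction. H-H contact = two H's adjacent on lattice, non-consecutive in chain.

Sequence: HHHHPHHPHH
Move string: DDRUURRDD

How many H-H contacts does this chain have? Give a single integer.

Answer: 1

Derivation:
Positions: [(0, 0), (0, -1), (0, -2), (1, -2), (1, -1), (1, 0), (2, 0), (3, 0), (3, -1), (3, -2)]
H-H contact: residue 0 @(0,0) - residue 5 @(1, 0)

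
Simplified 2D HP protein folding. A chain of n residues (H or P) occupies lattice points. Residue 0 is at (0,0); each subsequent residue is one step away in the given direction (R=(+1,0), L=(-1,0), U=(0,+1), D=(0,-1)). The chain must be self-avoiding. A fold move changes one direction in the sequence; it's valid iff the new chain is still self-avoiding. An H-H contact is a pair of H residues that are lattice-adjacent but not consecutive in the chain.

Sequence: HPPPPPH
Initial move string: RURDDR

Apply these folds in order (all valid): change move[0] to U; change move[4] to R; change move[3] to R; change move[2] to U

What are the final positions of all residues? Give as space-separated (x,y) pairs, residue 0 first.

Answer: (0,0) (0,1) (0,2) (0,3) (1,3) (2,3) (3,3)

Derivation:
Initial moves: RURDDR
Fold: move[0]->U => UURDDR (positions: [(0, 0), (0, 1), (0, 2), (1, 2), (1, 1), (1, 0), (2, 0)])
Fold: move[4]->R => UURDRR (positions: [(0, 0), (0, 1), (0, 2), (1, 2), (1, 1), (2, 1), (3, 1)])
Fold: move[3]->R => UURRRR (positions: [(0, 0), (0, 1), (0, 2), (1, 2), (2, 2), (3, 2), (4, 2)])
Fold: move[2]->U => UUURRR (positions: [(0, 0), (0, 1), (0, 2), (0, 3), (1, 3), (2, 3), (3, 3)])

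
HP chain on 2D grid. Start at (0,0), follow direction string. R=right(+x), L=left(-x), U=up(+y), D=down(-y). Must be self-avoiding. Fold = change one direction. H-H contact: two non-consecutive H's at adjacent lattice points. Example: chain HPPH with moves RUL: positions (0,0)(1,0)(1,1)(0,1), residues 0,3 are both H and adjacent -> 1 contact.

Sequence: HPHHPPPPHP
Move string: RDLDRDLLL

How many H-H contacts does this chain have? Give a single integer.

Answer: 1

Derivation:
Positions: [(0, 0), (1, 0), (1, -1), (0, -1), (0, -2), (1, -2), (1, -3), (0, -3), (-1, -3), (-2, -3)]
H-H contact: residue 0 @(0,0) - residue 3 @(0, -1)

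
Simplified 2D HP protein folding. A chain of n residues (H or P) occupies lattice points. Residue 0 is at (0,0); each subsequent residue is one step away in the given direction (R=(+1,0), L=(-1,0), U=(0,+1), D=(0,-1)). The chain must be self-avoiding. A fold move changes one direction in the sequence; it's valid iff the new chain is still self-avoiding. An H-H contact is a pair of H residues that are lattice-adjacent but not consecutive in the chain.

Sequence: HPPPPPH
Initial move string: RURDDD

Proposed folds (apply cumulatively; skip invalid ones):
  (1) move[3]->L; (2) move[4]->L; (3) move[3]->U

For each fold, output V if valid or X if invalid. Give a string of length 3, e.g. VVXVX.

Answer: XXX

Derivation:
Initial: RURDDD -> [(0, 0), (1, 0), (1, 1), (2, 1), (2, 0), (2, -1), (2, -2)]
Fold 1: move[3]->L => RURLDD INVALID (collision), skipped
Fold 2: move[4]->L => RURDLD INVALID (collision), skipped
Fold 3: move[3]->U => RURUDD INVALID (collision), skipped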